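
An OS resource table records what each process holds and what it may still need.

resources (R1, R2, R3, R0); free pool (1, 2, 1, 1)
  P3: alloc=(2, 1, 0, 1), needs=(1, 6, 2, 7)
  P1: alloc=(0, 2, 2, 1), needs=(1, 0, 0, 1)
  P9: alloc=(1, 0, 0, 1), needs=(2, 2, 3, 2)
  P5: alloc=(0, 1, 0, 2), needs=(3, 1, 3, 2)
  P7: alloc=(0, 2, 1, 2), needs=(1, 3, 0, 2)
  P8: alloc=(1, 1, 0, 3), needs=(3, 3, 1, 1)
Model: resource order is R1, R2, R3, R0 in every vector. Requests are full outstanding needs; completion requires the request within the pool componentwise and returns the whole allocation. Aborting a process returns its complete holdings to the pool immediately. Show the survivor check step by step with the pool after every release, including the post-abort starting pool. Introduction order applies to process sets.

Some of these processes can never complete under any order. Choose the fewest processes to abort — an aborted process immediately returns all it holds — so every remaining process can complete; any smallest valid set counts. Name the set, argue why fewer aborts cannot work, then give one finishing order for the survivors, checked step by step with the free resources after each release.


Minimum abort set: P3.
Key observation: P9 had no path to completion before; after the abort of P3 ((2, 1, 0, 1) returned), step 3 is where it fits.
Minimality: the empty abort set fails — the state is deadlocked as it stands.
Survivors finish in the order: P1, P7, P9, P8, P5. Verifying each step (pool after the aborts first):
  pool = (3, 3, 1, 2)
  run P1 (needs (1, 0, 0, 1), free (3, 3, 1, 2)); after release of (0, 2, 2, 1) the pool is (3, 5, 3, 3)
  run P7 (needs (1, 3, 0, 2), free (3, 5, 3, 3)); after release of (0, 2, 1, 2) the pool is (3, 7, 4, 5)
  run P9 (needs (2, 2, 3, 2), free (3, 7, 4, 5)); after release of (1, 0, 0, 1) the pool is (4, 7, 4, 6)
  run P8 (needs (3, 3, 1, 1), free (4, 7, 4, 6)); after release of (1, 1, 0, 3) the pool is (5, 8, 4, 9)
  run P5 (needs (3, 1, 3, 2), free (5, 8, 4, 9)); after release of (0, 1, 0, 2) the pool is (5, 9, 4, 11)


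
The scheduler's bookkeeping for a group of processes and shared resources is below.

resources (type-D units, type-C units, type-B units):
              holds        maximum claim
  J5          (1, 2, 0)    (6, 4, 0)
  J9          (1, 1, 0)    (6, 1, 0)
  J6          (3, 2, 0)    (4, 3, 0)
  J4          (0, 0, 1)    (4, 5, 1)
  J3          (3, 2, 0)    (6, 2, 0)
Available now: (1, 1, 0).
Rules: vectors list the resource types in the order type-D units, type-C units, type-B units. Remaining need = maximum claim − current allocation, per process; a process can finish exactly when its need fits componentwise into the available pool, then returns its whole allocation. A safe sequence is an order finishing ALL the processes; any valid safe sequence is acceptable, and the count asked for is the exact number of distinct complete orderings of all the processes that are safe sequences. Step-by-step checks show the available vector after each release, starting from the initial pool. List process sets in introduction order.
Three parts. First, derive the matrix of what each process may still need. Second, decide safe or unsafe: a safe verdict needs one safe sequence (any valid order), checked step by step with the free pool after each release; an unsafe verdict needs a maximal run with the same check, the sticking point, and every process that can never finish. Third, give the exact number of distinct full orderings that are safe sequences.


(1) Need matrix, components ordered type-D units, type-C units, type-B units:
  J5: (5, 2, 0)
  J9: (5, 0, 0)
  J6: (1, 1, 0)
  J4: (4, 5, 0)
  J3: (3, 0, 0)
(2) SAFE. One safe sequence: J6, J3, J9, J4, J5.
Key observation: J6 marks the first exact bind of the order: its need (1, 1, 0) fits the free (1, 1, 0) with zero slack on a requested resource.
Verifying each step:
  pool = (1, 1, 0)
  run J6 (needs (1, 1, 0), free (1, 1, 0)); after release of (3, 2, 0) the pool is (4, 3, 0)
  run J3 (needs (3, 0, 0), free (4, 3, 0)); after release of (3, 2, 0) the pool is (7, 5, 0)
  run J9 (needs (5, 0, 0), free (7, 5, 0)); after release of (1, 1, 0) the pool is (8, 6, 0)
  run J4 (needs (4, 5, 0), free (8, 6, 0)); after release of (0, 0, 1) the pool is (8, 6, 1)
  run J5 (needs (5, 2, 0), free (8, 6, 1)); after release of (1, 2, 0) the pool is (9, 8, 1)
(3) The exact count: 6 of the possible complete orderings are safe sequences.


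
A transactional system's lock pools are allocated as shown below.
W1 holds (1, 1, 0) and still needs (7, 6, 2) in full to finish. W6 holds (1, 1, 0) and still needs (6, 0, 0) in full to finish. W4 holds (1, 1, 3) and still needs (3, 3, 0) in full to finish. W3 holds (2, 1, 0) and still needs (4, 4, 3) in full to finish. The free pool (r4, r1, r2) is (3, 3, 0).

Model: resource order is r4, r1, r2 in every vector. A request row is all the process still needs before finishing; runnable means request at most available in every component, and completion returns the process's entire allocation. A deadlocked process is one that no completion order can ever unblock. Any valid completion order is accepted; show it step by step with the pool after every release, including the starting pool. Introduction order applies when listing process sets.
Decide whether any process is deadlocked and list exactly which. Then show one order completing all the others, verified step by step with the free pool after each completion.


The deadlocked set is empty.
Key observation: W4 leads a chain of completions in which each release enables another process.
A valid finishing order for the others: W4, W3, W6, W1. Check, step by step:
  pool = (3, 3, 0)
  W4: need (3, 3, 0) fits (3, 3, 0); releases (1, 1, 3), pool now (4, 4, 3)
  W3: need (4, 4, 3) fits (4, 4, 3); releases (2, 1, 0), pool now (6, 5, 3)
  W6: need (6, 0, 0) fits (6, 5, 3); releases (1, 1, 0), pool now (7, 6, 3)
  W1: need (7, 6, 2) fits (7, 6, 3); releases (1, 1, 0), pool now (8, 7, 3)


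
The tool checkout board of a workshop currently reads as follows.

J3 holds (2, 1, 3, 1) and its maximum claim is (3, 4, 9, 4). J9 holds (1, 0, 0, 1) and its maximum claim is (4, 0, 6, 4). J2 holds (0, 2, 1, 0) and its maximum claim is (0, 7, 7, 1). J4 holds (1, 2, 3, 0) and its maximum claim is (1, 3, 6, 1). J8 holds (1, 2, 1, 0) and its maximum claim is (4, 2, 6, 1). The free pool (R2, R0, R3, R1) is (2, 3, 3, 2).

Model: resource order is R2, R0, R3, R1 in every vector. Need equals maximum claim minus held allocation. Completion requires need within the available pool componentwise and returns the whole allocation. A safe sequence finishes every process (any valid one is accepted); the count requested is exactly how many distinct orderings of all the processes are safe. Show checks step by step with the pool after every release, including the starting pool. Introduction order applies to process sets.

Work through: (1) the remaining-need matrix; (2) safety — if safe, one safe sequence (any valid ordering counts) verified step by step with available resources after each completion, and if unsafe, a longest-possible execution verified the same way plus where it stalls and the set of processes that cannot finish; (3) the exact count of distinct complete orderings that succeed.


(1) Outstanding need per process (order R2, R0, R3, R1):
  J3: (1, 3, 6, 3)
  J9: (3, 0, 6, 3)
  J2: (0, 5, 6, 1)
  J4: (0, 1, 3, 1)
  J8: (3, 0, 5, 1)
(2) UNSAFE.
Key observation: J4, J2, J8 can finish, but then (4, 9, 8, 2) is all there is, and the blocked group's R1 demands exceed it.
Going as far as possible: J4, J2, J8; after that, nothing fits. Step-by-step check:
  pool = (2, 3, 3, 2)
  run J4 (needs (0, 1, 3, 1), free (2, 3, 3, 2)); after release of (1, 2, 3, 0) the pool is (3, 5, 6, 2)
  run J2 (needs (0, 5, 6, 1), free (3, 5, 6, 2)); after release of (0, 2, 1, 0) the pool is (3, 7, 7, 2)
  run J8 (needs (3, 0, 5, 1), free (3, 7, 7, 2)); after release of (1, 2, 1, 0) the pool is (4, 9, 8, 2)
  blocked: J3 wants (1, 3, 6, 3), pool (4, 9, 8, 2) — not enough R1
  blocked: J9 wants (3, 0, 6, 3), pool (4, 9, 8, 2) — not enough R1
Never able to finish: J3 and J9.
(3) Exactly 0 of the possible complete orderings are safe sequences.


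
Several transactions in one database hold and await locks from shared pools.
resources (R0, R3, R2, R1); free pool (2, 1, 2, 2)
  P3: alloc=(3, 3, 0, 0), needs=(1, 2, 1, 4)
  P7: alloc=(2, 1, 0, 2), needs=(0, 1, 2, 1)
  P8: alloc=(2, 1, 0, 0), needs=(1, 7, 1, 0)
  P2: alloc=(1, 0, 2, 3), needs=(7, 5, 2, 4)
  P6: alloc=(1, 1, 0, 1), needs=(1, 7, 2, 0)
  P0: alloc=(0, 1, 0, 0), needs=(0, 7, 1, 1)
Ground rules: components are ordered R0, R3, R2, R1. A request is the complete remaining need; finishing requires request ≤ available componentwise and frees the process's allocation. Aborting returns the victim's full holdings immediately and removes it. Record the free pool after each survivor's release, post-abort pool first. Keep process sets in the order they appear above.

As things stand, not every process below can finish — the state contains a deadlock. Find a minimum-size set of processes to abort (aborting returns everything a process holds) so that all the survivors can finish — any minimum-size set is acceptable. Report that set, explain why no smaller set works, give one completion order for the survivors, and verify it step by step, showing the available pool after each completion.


Minimum abort set: P8 and P6.
Key observation: no ordering could ever have run P0 before the abort of P8 and P6; with (3, 2, 0, 1) back in the pool it fits at step 3.
No one abort is enough; case by case: P3 alone leaves P8 blocked (short on R3); P7 alone leaves P8 blocked (short on R3); P8 alone leaves P6 blocked (short on R3); P2 alone leaves P8 blocked (short on R3); P6 alone leaves P8 blocked (short on R3); P0 alone leaves P8 blocked (short on R3).
The survivors complete as P7, P3, P0, P2. Step-by-step check (starting from the post-abort pool):
  pool = (5, 3, 2, 3)
  P7 needs (0, 1, 2, 1) <= (5, 3, 2, 3) -> finishes; pool += (2, 1, 0, 2) = (7, 4, 2, 5)
  P3 needs (1, 2, 1, 4) <= (7, 4, 2, 5) -> finishes; pool += (3, 3, 0, 0) = (10, 7, 2, 5)
  P0 needs (0, 7, 1, 1) <= (10, 7, 2, 5) -> finishes; pool += (0, 1, 0, 0) = (10, 8, 2, 5)
  P2 needs (7, 5, 2, 4) <= (10, 8, 2, 5) -> finishes; pool += (1, 0, 2, 3) = (11, 8, 4, 8)


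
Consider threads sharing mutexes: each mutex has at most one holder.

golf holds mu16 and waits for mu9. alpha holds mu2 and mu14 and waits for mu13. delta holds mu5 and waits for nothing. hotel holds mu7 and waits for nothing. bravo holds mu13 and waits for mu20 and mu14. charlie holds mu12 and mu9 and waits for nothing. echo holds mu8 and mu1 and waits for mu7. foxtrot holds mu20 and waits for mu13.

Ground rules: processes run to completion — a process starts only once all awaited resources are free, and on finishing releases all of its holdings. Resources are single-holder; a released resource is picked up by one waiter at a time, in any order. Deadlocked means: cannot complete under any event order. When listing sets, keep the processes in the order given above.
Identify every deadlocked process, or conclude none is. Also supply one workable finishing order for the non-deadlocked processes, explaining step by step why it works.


Deadlocked: alpha, bravo and foxtrot.
Key observation: alpha -> bravo -> alpha is a circular wait — nothing in it can go first; foxtrot is caught in further circular waits.
A valid finishing order for the others: hotel, charlie, delta, golf, echo.
Walking it through:
  hotel waits on nothing -> runs at once and releases mu7
  charlie waits on nothing -> runs at once and releases mu12 and mu9
  delta waits on nothing -> runs at once and releases mu5
  golf: everything it awaited (mu9) is free; runs, freeing mu16
  echo: everything it awaited (mu7) is free; runs, freeing mu8 and mu1


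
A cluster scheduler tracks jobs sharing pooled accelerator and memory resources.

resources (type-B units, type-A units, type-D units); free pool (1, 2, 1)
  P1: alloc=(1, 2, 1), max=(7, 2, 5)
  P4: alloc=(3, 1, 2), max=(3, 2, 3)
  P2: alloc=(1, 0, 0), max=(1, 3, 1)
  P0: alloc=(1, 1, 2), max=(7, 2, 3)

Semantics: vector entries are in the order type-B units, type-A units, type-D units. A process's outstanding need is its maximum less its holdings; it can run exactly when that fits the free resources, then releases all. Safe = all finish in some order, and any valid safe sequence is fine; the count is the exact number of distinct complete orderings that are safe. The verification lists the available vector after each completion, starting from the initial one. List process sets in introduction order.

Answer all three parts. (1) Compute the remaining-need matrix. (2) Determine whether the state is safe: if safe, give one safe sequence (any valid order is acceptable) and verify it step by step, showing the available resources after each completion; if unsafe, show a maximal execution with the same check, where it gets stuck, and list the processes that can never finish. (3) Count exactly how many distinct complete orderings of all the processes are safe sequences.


(1) Outstanding need per process (order type-B units, type-A units, type-D units):
  P1: (6, 0, 4)
  P4: (0, 1, 1)
  P2: (0, 3, 1)
  P0: (6, 1, 1)
(2) The state is UNSAFE.
Key observation: once P4, P2 finish, the pool peaks at (5, 3, 3) — and every remaining process still needs more type-B units than that.
A maximal execution: P4, P2 — then nothing else fits. Walking it through:
  pool = (1, 2, 1)
  P4: need (0, 1, 1) fits (1, 2, 1); releases (3, 1, 2), pool now (4, 3, 3)
  P2: need (0, 3, 1) fits (4, 3, 3); releases (1, 0, 0), pool now (5, 3, 3)
  P1 still needs (6, 0, 4) but only (5, 3, 3) is free — short on type-B units and type-D units
  P0 still needs (6, 1, 1) but only (5, 3, 3) is free — short on type-B units
Permanently blocked: P1 and P0.
(3) The exact count: 0 of the possible complete orderings are safe sequences.


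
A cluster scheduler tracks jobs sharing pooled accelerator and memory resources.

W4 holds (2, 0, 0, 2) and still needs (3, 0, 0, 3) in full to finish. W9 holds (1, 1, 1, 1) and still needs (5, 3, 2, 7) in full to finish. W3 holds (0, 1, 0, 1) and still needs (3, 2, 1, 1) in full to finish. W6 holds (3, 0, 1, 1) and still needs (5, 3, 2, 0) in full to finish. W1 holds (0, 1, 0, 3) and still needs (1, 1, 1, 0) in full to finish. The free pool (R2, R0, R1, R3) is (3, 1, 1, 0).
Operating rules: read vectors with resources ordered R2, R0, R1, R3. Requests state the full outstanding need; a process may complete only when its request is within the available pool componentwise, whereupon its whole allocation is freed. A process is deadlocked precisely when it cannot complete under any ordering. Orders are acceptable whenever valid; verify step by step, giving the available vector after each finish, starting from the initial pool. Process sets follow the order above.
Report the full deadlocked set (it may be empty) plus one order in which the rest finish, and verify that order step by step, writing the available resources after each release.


Deadlocked: W9 and W6.
Key observation: the pool after W1, W4, W3 is (5, 3, 1, 6); every surviving request exceeds it in R1, so progress ends there.
The rest can finish in the order W1, W4, W3. Step-by-step check:
  pool = (3, 1, 1, 0)
  W1: need (1, 1, 1, 0) fits (3, 1, 1, 0); releases (0, 1, 0, 3), pool now (3, 2, 1, 3)
  W4: need (3, 0, 0, 3) fits (3, 2, 1, 3); releases (2, 0, 0, 2), pool now (5, 2, 1, 5)
  W3: need (3, 2, 1, 1) fits (5, 2, 1, 5); releases (0, 1, 0, 1), pool now (5, 3, 1, 6)
The blocked processes can never fit:
  W9 still needs (5, 3, 2, 7) but only (5, 3, 1, 6) is free — short on R1 and R3
  W6 still needs (5, 3, 2, 0) but only (5, 3, 1, 6) is free — short on R1


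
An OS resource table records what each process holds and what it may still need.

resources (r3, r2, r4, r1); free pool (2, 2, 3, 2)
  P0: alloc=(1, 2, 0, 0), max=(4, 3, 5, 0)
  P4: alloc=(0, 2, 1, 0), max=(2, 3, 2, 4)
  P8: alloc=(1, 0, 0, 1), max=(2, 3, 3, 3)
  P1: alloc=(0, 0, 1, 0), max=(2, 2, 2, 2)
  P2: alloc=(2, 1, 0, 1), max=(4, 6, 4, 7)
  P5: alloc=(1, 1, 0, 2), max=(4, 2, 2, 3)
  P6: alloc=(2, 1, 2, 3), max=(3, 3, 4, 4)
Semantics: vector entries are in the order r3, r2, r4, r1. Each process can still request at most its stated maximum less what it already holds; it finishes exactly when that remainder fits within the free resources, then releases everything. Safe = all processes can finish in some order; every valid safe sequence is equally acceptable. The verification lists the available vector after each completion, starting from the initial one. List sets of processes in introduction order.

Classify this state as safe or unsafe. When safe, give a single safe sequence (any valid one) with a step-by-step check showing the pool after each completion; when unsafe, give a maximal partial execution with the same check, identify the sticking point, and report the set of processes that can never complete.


The state is SAFE; one workable sequence: P6, P4, P8, P1, P0, P2, P5.
Key observation: P6 marks the first exact bind of the order: its need (1, 2, 2, 1) fits the free (2, 2, 3, 2) with zero slack on a requested resource.
Step-by-step check:
  pool = (2, 2, 3, 2)
  P6 needs (1, 2, 2, 1) <= (2, 2, 3, 2) -> finishes; pool += (2, 1, 2, 3) = (4, 3, 5, 5)
  P4 needs (2, 1, 1, 4) <= (4, 3, 5, 5) -> finishes; pool += (0, 2, 1, 0) = (4, 5, 6, 5)
  P8 needs (1, 3, 3, 2) <= (4, 5, 6, 5) -> finishes; pool += (1, 0, 0, 1) = (5, 5, 6, 6)
  P1 needs (2, 2, 1, 2) <= (5, 5, 6, 6) -> finishes; pool += (0, 0, 1, 0) = (5, 5, 7, 6)
  P0 needs (3, 1, 5, 0) <= (5, 5, 7, 6) -> finishes; pool += (1, 2, 0, 0) = (6, 7, 7, 6)
  P2 needs (2, 5, 4, 6) <= (6, 7, 7, 6) -> finishes; pool += (2, 1, 0, 1) = (8, 8, 7, 7)
  P5 needs (3, 1, 2, 1) <= (8, 8, 7, 7) -> finishes; pool += (1, 1, 0, 2) = (9, 9, 7, 9)


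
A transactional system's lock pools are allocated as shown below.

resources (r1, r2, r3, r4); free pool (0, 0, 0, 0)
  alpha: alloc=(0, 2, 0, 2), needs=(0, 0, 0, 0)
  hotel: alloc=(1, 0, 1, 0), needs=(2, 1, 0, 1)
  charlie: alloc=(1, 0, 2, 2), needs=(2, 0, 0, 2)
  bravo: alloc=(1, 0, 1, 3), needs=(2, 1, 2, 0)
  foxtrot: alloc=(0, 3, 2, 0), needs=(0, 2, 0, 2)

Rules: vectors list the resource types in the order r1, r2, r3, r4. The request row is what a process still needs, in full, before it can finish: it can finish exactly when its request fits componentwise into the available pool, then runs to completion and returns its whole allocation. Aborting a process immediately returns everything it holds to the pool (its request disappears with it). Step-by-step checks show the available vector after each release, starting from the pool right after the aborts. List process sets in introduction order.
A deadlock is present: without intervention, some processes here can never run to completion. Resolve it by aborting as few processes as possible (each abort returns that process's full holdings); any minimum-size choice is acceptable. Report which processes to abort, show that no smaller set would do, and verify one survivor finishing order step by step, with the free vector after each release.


Abort hotel and charlie.
Key observation: the deadlocked bravo becomes finishable only because hotel and charlie released (2, 0, 3, 2); it completes at step 3 below.
No one abort is enough; case by case: alpha alone leaves hotel blocked (short on r1); hotel alone leaves charlie blocked (short on r1); charlie alone leaves hotel blocked (short on r1); bravo alone leaves hotel blocked (short on r1); foxtrot alone leaves hotel blocked (short on r1).
Survivors finish in the order: alpha, foxtrot, bravo. Verifying each step (pool after the aborts first):
  pool = (2, 0, 3, 2)
  alpha: need (0, 0, 0, 0) fits (2, 0, 3, 2); releases (0, 2, 0, 2), pool now (2, 2, 3, 4)
  foxtrot: need (0, 2, 0, 2) fits (2, 2, 3, 4); releases (0, 3, 2, 0), pool now (2, 5, 5, 4)
  bravo: need (2, 1, 2, 0) fits (2, 5, 5, 4); releases (1, 0, 1, 3), pool now (3, 5, 6, 7)


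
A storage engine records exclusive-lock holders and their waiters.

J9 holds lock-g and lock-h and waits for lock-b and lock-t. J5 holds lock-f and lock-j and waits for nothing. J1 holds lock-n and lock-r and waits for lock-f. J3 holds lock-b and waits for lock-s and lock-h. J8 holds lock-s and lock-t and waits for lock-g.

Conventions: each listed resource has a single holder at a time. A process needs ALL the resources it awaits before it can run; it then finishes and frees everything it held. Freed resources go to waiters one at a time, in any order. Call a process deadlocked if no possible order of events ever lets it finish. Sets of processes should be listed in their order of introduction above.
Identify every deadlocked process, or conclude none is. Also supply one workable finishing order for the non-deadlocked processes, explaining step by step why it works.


Deadlocked: J9, J3 and J8.
Key observation: the wait chain closes on itself along J9 -> J3 -> J9; J8 is caught in further circular waits.
One completion order for the rest: J5, J1.
Check, step by step:
  run J5 (it waits on nothing); releases lock-f and lock-j
  J1: everything it awaited (lock-f) is free; runs, freeing lock-n and lock-r


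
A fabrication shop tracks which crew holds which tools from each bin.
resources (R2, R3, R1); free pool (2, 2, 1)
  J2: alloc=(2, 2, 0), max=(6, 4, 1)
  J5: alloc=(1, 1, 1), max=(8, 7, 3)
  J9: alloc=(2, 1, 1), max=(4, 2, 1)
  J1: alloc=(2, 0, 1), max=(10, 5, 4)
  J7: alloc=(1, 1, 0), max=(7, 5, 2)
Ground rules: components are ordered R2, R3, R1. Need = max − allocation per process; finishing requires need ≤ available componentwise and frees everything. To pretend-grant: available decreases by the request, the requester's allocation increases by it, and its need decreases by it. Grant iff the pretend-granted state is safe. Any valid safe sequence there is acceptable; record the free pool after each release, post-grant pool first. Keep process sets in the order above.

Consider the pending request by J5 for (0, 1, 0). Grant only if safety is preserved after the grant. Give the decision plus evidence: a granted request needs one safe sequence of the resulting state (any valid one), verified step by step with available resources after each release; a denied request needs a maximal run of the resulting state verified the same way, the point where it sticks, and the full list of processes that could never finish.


GRANT: granting preserves safety; a valid post-grant sequence is J9, J2, J7, J5, J1.
Key observation: the transfer keeps a workable pool ((2, 1, 1)); J9 starts the safe sequence.
Verifying the post-grant state step by step:
  pool = (2, 1, 1)
  J9 needs (2, 1, 0) <= (2, 1, 1) -> finishes; pool += (2, 1, 1) = (4, 2, 2)
  J2 needs (4, 2, 1) <= (4, 2, 2) -> finishes; pool += (2, 2, 0) = (6, 4, 2)
  J7 needs (6, 4, 2) <= (6, 4, 2) -> finishes; pool += (1, 1, 0) = (7, 5, 2)
  J5 needs (7, 5, 2) <= (7, 5, 2) -> finishes; pool += (1, 2, 1) = (8, 7, 3)
  J1 needs (8, 5, 3) <= (8, 7, 3) -> finishes; pool += (2, 0, 1) = (10, 7, 4)


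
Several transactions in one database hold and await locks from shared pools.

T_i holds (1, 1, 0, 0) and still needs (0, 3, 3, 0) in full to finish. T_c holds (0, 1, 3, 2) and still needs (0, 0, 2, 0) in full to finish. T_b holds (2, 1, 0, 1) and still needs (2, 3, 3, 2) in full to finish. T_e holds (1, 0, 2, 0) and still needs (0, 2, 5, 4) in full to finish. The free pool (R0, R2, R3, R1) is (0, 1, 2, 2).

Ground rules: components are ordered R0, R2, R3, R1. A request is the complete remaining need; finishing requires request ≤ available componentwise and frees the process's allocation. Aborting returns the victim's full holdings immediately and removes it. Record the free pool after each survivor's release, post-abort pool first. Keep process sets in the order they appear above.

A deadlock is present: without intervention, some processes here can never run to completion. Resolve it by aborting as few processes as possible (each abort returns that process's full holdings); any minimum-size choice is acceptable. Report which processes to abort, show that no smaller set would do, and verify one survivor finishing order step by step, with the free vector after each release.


Abort T_i.
Key observation: no ordering could ever have run T_b before the abort of T_i; with (1, 1, 0, 0) back in the pool it fits at step 3.
Minimality: the empty abort set fails — the state is deadlocked as it stands.
One survivor order: T_c, T_e, T_b. Check, step by step (post-abort pool first):
  pool = (1, 2, 2, 2)
  T_c: need (0, 0, 2, 0) fits (1, 2, 2, 2); releases (0, 1, 3, 2), pool now (1, 3, 5, 4)
  T_e: need (0, 2, 5, 4) fits (1, 3, 5, 4); releases (1, 0, 2, 0), pool now (2, 3, 7, 4)
  T_b: need (2, 3, 3, 2) fits (2, 3, 7, 4); releases (2, 1, 0, 1), pool now (4, 4, 7, 5)


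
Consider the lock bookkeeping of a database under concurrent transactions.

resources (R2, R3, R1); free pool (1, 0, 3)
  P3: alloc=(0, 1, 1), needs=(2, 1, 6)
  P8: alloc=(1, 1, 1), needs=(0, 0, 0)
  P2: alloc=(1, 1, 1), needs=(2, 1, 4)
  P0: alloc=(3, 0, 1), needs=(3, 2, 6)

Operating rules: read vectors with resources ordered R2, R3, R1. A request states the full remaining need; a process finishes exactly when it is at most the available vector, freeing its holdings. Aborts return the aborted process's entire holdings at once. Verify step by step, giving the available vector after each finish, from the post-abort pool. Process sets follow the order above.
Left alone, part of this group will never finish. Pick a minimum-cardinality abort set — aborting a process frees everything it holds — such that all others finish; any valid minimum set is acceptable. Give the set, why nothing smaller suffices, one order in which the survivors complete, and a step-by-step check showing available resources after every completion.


Abort P3.
Key observation: P0 could never have finished before the abort; with (0, 1, 1) returned by P3, it fits at step 3.
No smaller set exists: with zero aborts the deadlock remains.
One survivor order: P8, P2, P0. Step-by-step check (post-abort pool first):
  pool = (1, 1, 4)
  P8 needs (0, 0, 0) <= (1, 1, 4) -> finishes; pool += (1, 1, 1) = (2, 2, 5)
  P2 needs (2, 1, 4) <= (2, 2, 5) -> finishes; pool += (1, 1, 1) = (3, 3, 6)
  P0 needs (3, 2, 6) <= (3, 3, 6) -> finishes; pool += (3, 0, 1) = (6, 3, 7)


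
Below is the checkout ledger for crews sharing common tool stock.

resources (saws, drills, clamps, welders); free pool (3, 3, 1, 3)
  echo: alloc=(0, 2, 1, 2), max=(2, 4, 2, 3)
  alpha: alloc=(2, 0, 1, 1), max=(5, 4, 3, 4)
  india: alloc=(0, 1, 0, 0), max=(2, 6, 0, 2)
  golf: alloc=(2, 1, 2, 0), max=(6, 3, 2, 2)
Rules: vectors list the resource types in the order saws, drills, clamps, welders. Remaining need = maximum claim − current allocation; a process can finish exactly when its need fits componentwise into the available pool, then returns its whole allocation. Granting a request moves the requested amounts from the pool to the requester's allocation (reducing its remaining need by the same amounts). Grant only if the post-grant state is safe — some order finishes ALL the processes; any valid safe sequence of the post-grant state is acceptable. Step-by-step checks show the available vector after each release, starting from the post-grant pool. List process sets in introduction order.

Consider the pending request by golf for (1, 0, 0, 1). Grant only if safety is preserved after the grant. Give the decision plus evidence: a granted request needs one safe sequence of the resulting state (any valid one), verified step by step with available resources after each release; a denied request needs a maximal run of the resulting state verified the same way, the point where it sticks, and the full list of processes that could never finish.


DENY: after the grant no complete ordering would exist.
Key observation: even finishing echo, india leaves just (2, 6, 2, 4) free — too little saws for any of the remaining processes.
After a pretend grant, a maximal execution: echo, india — then nothing else fits. Step-by-step check:
  pool = (2, 3, 1, 2)
  run echo (needs (2, 2, 1, 1), free (2, 3, 1, 2)); after release of (0, 2, 1, 2) the pool is (2, 5, 2, 4)
  run india (needs (2, 5, 0, 2), free (2, 5, 2, 4)); after release of (0, 1, 0, 0) the pool is (2, 6, 2, 4)
  alpha still needs (3, 4, 2, 3) but only (2, 6, 2, 4) is free — short on saws
  golf still needs (3, 2, 0, 1) but only (2, 6, 2, 4) is free — short on saws
Post-grant, the permanently blocked set is alpha and golf.


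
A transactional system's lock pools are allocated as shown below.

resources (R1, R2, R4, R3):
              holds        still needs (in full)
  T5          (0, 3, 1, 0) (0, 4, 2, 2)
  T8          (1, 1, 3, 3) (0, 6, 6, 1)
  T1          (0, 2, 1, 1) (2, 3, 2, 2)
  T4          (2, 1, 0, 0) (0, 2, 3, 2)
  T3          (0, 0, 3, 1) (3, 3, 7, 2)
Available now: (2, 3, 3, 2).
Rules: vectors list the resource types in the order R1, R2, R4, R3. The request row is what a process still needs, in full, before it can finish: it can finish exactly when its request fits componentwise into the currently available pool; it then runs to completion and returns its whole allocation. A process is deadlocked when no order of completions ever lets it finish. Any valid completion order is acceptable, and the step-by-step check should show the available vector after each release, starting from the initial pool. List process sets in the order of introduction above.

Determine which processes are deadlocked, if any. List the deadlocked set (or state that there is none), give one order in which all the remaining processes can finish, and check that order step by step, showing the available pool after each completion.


The deadlocked set is T8 and T3.
Key observation: R4 is the bottleneck — with T1, T5, T4 done the pool holds (4, 9, 5, 3), short of every remaining need.
A valid finishing order for the others: T1, T5, T4. Check, step by step:
  pool = (2, 3, 3, 2)
  run T1 (needs (2, 3, 2, 2), free (2, 3, 3, 2)); after release of (0, 2, 1, 1) the pool is (2, 5, 4, 3)
  run T5 (needs (0, 4, 2, 2), free (2, 5, 4, 3)); after release of (0, 3, 1, 0) the pool is (2, 8, 5, 3)
  run T4 (needs (0, 2, 3, 2), free (2, 8, 5, 3)); after release of (2, 1, 0, 0) the pool is (4, 9, 5, 3)
The stuck group stays short no matter what:
  T8 cannot run: need (0, 6, 6, 1) vs free (4, 9, 5, 3) (insufficient R4)
  T3 cannot run: need (3, 3, 7, 2) vs free (4, 9, 5, 3) (insufficient R4)


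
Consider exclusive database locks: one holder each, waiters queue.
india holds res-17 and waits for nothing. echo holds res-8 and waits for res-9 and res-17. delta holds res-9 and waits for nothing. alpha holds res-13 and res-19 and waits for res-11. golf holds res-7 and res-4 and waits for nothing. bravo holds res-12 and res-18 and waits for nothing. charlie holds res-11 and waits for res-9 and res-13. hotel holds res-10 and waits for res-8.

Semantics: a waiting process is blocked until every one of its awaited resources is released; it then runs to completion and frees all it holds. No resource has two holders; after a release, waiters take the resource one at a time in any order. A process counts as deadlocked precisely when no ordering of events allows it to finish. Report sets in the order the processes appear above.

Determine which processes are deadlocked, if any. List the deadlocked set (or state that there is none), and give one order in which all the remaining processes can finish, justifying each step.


Deadlocked: alpha and charlie.
Key observation: the knot is the closed ring of waits alpha -> charlie -> alpha; no other process is dragged down with it.
One completion order for the rest: india, delta, golf, echo, hotel, bravo.
Check, step by step:
  run india (it waits on nothing); releases res-17
  run delta (it waits on nothing); releases res-9
  run golf (it waits on nothing); releases res-7 and res-4
  echo: everything it awaited (res-9 and res-17) is free; runs, freeing res-8
  hotel: everything it awaited (res-8) is free; runs, freeing res-10
  run bravo (it waits on nothing); releases res-12 and res-18


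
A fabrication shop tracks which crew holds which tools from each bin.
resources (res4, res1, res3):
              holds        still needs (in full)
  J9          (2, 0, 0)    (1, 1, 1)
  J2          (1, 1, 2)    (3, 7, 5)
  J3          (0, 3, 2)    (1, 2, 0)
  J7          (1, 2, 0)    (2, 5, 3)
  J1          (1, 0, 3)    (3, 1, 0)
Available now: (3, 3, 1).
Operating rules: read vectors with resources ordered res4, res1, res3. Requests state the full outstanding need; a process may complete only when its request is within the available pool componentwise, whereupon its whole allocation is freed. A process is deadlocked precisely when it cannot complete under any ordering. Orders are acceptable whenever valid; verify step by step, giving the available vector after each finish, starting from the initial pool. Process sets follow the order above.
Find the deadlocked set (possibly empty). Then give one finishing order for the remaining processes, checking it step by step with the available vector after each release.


Nothing here is deadlocked.
Key observation: there is always a runnable process — J3 first — so the state unwinds completely.
One completion order for the rest: J3, J7, J1, J2, J9. Check, step by step:
  pool = (3, 3, 1)
  J3: need (1, 2, 0) fits (3, 3, 1); releases (0, 3, 2), pool now (3, 6, 3)
  J7: need (2, 5, 3) fits (3, 6, 3); releases (1, 2, 0), pool now (4, 8, 3)
  J1: need (3, 1, 0) fits (4, 8, 3); releases (1, 0, 3), pool now (5, 8, 6)
  J2: need (3, 7, 5) fits (5, 8, 6); releases (1, 1, 2), pool now (6, 9, 8)
  J9: need (1, 1, 1) fits (6, 9, 8); releases (2, 0, 0), pool now (8, 9, 8)


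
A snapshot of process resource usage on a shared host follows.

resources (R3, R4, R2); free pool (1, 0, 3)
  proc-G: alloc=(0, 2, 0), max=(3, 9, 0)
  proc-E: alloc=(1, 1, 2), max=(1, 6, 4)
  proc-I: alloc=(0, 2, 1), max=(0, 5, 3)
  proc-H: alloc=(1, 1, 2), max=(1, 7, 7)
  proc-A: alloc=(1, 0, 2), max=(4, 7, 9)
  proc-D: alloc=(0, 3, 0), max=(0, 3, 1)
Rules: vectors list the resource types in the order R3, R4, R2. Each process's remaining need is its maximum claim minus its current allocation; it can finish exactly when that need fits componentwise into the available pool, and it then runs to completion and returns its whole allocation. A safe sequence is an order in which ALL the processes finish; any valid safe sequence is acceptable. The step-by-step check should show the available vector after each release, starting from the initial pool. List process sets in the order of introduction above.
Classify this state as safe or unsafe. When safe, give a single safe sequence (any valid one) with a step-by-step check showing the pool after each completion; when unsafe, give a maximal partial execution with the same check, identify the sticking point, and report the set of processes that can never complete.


SAFE — a valid safe sequence is proc-D, proc-I, proc-E, proc-H, proc-G, proc-A.
Key observation: the order's first zero-slack moment is proc-I ((0, 3, 2) needed, (1, 3, 3) free — a requested resource with nothing to spare).
Check, step by step:
  pool = (1, 0, 3)
  proc-D: need (0, 0, 1) fits (1, 0, 3); releases (0, 3, 0), pool now (1, 3, 3)
  proc-I: need (0, 3, 2) fits (1, 3, 3); releases (0, 2, 1), pool now (1, 5, 4)
  proc-E: need (0, 5, 2) fits (1, 5, 4); releases (1, 1, 2), pool now (2, 6, 6)
  proc-H: need (0, 6, 5) fits (2, 6, 6); releases (1, 1, 2), pool now (3, 7, 8)
  proc-G: need (3, 7, 0) fits (3, 7, 8); releases (0, 2, 0), pool now (3, 9, 8)
  proc-A: need (3, 7, 7) fits (3, 9, 8); releases (1, 0, 2), pool now (4, 9, 10)


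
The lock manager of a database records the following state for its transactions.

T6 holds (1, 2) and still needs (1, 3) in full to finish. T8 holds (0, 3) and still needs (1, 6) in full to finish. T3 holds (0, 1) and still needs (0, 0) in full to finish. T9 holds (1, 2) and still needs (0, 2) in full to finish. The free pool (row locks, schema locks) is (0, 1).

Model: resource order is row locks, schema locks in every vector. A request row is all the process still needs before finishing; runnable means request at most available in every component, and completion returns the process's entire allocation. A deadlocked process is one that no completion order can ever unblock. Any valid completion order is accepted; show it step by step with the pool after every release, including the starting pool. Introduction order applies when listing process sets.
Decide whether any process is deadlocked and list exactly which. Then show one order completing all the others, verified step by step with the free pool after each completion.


No process is deadlocked.
Key observation: T3 can run right away; the returned allocation unlocks the remaining processes in turn.
One completion order for the rest: T3, T9, T6, T8. Step-by-step check:
  pool = (0, 1)
  run T3 (needs (0, 0), free (0, 1)); after release of (0, 1) the pool is (0, 2)
  run T9 (needs (0, 2), free (0, 2)); after release of (1, 2) the pool is (1, 4)
  run T6 (needs (1, 3), free (1, 4)); after release of (1, 2) the pool is (2, 6)
  run T8 (needs (1, 6), free (2, 6)); after release of (0, 3) the pool is (2, 9)


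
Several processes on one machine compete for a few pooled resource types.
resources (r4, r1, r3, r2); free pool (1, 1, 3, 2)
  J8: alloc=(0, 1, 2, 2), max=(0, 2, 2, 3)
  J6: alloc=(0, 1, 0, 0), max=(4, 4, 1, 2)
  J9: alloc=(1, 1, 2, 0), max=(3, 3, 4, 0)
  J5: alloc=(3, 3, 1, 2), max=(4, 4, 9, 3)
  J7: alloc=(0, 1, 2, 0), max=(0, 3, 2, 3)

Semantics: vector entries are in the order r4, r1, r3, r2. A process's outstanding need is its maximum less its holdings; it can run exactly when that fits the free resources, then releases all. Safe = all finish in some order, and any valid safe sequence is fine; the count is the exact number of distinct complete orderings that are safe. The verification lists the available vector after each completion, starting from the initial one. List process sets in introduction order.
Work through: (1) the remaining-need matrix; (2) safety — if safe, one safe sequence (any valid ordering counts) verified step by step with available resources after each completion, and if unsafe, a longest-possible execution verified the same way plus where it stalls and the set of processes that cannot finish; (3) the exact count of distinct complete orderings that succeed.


(1) Outstanding need per process (order r4, r1, r3, r2):
  J8: (0, 1, 0, 1)
  J6: (4, 3, 1, 2)
  J9: (2, 2, 2, 0)
  J5: (1, 1, 8, 1)
  J7: (0, 2, 0, 3)
(2) The state is UNSAFE.
Key observation: after J8, J7 the pool peaks at (1, 3, 7, 4), and each blocked process is short somewhere: J6 on r4; J9 on r4; J5 on r3.
Going as far as possible: J8, J7; after that, nothing fits. Step-by-step check:
  pool = (1, 1, 3, 2)
  J8: need (0, 1, 0, 1) fits (1, 1, 3, 2); releases (0, 1, 2, 2), pool now (1, 2, 5, 4)
  J7: need (0, 2, 0, 3) fits (1, 2, 5, 4); releases (0, 1, 2, 0), pool now (1, 3, 7, 4)
  J6 still needs (4, 3, 1, 2) but only (1, 3, 7, 4) is free — short on r4
  J9 still needs (2, 2, 2, 0) but only (1, 3, 7, 4) is free — short on r4
  J5 still needs (1, 1, 8, 1) but only (1, 3, 7, 4) is free — short on r3
Permanently blocked: J6, J9 and J5.
(3) The exact count: 0 of the possible complete orderings are safe sequences.


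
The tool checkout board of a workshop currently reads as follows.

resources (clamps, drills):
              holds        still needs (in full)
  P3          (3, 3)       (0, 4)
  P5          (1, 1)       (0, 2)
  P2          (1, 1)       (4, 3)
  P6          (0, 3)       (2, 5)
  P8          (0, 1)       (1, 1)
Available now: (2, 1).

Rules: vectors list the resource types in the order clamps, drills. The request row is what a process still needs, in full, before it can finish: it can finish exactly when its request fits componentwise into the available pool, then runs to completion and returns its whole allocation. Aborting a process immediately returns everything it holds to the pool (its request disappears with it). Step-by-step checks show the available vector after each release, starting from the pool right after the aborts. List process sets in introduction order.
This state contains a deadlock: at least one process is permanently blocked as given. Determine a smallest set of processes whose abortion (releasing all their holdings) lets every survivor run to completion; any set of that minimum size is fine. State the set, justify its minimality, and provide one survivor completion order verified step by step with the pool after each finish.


Abort P6.
Key observation: P3 could never have finished before the abort; with (0, 3) returned by P6, it fits at step 3.
No smaller set exists: with zero aborts the deadlock remains.
Survivors finish in the order: P5, P8, P3, P2. Walking it through (pool after the aborts first):
  pool = (2, 4)
  run P5 (needs (0, 2), free (2, 4)); after release of (1, 1) the pool is (3, 5)
  run P8 (needs (1, 1), free (3, 5)); after release of (0, 1) the pool is (3, 6)
  run P3 (needs (0, 4), free (3, 6)); after release of (3, 3) the pool is (6, 9)
  run P2 (needs (4, 3), free (6, 9)); after release of (1, 1) the pool is (7, 10)
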